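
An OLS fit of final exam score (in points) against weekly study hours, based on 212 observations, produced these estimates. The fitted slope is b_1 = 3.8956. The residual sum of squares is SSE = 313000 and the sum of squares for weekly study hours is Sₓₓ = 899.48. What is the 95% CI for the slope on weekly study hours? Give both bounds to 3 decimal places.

MSE = SSE/(n − 2) = 313000/210 = 1490.48.
SE(b_1) = √(MSE/Sₓₓ) = √(1490.48/899.48) = 1.28726.
df = n − 2 = 210.
t* = t_{0.025, 210} = 1.971325.
Margin = t* × SE = 1.971325 × 1.28726 = 2.53761.
CI: 3.8956 ± 2.53761 → (1.358, 6.433).
With 95% confidence, each one-unit increase in weekly study hours is associated with a change of between 1.358 and 6.433 points in final exam score.

(1.358, 6.433)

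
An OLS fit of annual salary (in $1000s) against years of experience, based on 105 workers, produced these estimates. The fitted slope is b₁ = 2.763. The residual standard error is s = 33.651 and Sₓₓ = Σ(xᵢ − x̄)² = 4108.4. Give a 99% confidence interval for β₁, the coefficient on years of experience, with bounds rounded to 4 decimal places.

(1.3852, 4.1408)

SE(b₁) = s/√Sₓₓ = 33.651/√4108.4 = 0.525003.
df = n − 2 = 103.
t* = t_{0.005, 103} = 2.624407.
Margin = t* × SE = 2.624407 × 0.525003 = 1.377821.
CI: 2.763 ± 1.377821 → (1.3852, 4.1408).
With 99% confidence, each one-unit increase in years of experience is associated with a change of between 1.3852 and 4.1408 $1000s in annual salary.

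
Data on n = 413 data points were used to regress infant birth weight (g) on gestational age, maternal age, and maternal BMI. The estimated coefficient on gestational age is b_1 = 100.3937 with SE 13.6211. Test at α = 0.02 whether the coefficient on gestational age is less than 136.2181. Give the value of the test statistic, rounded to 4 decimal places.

t = -2.6301

H₀: β₁ = 136.2181 vs H₁: β₁ < 136.2181.
t = (b_1 − β₁⁰)/SE = (100.3937 − 136.2181) / 13.6211 = -2.6301.
df = n − k − 1 = 413 − 3 − 1 = 409.
One-sided p ≈ 0.0044, which is < 0.02, so reject H₀.
There is evidence that the true slope on gestational age is below 136.2181 g per unit, holding the other predictors fixed.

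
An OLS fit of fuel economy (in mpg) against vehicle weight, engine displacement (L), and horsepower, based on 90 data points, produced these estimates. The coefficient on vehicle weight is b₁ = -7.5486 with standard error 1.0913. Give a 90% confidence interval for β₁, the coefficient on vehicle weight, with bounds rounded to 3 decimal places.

df = n − k − 1 = 90 − 3 − 1 = 86.
t* = t_{0.05, 86} = 1.662765.
Margin = t* × SE = 1.662765 × 1.0913 = 1.81458.
CI: -7.5486 ± 1.81458 → (-9.363, -5.734).
With 90% confidence, each one-unit increase in vehicle weight is associated with a change of between -9.363 and -5.734 mpg in fuel economy, holding the other predictors fixed.

(-9.363, -5.734)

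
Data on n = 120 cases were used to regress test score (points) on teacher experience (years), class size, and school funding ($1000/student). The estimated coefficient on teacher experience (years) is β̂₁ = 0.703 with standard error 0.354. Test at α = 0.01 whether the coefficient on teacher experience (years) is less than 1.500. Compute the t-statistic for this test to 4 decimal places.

H₀: β₁ = 1.500 vs H₁: β₁ < 1.500.
t = (β̂₁ − β₁⁰)/SE = (0.703 − 1.500) / 0.354 = -2.2514.
df = n − k − 1 = 120 − 3 − 1 = 116.
One-sided p ≈ 0.0131, which is ≥ 0.01, so fail to reject H₀.
The data do not give significant evidence that the true slope on teacher experience (years) is below 1.500 points per unit, holding the other predictors fixed.

t = -2.2514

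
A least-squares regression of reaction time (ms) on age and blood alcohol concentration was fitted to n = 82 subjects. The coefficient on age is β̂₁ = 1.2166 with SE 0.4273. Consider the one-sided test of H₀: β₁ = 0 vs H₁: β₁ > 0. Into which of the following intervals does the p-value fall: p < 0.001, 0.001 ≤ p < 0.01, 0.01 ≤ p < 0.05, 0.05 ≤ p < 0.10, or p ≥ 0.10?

0.001 ≤ p < 0.01

t = 1.2166 / 0.4273 = 2.847.
df = n − k − 1 = 82 − 2 − 1 = 79.
One-sided p = P(T_{79} > t) ≈ 0.0028.
So 0.001 ≤ p < 0.01.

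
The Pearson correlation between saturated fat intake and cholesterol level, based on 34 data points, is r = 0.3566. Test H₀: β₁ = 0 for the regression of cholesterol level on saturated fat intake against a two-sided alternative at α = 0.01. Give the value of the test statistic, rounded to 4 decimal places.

t = 2.1592

t = r·√(n − 2)/√(1 − r²) = 0.3566·√32/√0.872836 = 2.1592.
df = n − 2 = 32.
Two-sided p ≈ 0.0384, which is ≥ 0.01, so fail to reject H₀.
The data do not give significant evidence of a linear association between saturated fat intake and cholesterol level.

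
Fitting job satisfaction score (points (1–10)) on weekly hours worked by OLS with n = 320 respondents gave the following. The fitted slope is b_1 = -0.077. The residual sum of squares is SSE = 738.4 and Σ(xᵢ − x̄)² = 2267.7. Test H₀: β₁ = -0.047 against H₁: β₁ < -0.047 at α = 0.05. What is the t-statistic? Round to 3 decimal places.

MSE = SSE/(n − 2) = 738.4/318 = 2.32201.
SE(b_1) = √(MSE/Sₓₓ) = √(2.32201/2267.7) = 0.0319992.
t = (-0.077 − (-0.047)) / 0.0319992 = -0.938.
df = n − 2 = 318.
One-sided p ≈ 0.1746, which is ≥ 0.05, so fail to reject H₀.
The data do not give significant evidence that the true slope on weekly hours worked is below -0.047 points (1–10) per unit.

t = -0.938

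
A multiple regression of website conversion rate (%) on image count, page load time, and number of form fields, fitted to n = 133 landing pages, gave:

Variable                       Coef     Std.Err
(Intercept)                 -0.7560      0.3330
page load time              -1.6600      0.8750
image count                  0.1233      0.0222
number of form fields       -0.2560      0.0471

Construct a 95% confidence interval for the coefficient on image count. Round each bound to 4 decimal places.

(0.0794, 0.1672)

Read off: b = 0.1233, SE = 0.0222 for image count.
df = n − k − 1 = 133 − 3 − 1 = 129.
t* = t_{0.025, 129} = 1.978524.
Margin = t* × SE = 1.978524 × 0.0222 = 0.043923.
CI: 0.1233 ± 0.043923 → (0.0794, 0.1672).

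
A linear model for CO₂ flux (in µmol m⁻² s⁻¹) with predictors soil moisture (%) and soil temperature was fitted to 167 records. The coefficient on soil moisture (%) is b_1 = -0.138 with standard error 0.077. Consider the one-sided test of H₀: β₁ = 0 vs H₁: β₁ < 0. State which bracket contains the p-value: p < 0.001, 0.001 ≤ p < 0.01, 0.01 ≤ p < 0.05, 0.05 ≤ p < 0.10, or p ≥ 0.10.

t = -0.138 / 0.077 = -1.792.
df = n − k − 1 = 167 − 2 − 1 = 164.
One-sided p = P(T_{164} < t) ≈ 0.0375.
So 0.01 ≤ p < 0.05.

0.01 ≤ p < 0.05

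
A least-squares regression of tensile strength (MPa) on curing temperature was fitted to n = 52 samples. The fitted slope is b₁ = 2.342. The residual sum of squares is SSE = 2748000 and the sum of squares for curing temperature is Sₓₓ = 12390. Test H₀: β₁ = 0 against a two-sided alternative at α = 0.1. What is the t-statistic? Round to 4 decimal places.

MSE = SSE/(n − 2) = 2748000/50 = 54960.
SE(b₁) = √(MSE/Sₓₓ) = √(54960/12390) = 2.10614.
t = 2.342 / 2.10614 = 1.1120.
df = n − 2 = 50.
Two-sided p ≈ 0.2715, which is ≥ 0.1, so fail to reject H₀.
The data do not give significant evidence of an association between curing temperature and tensile strength.

t = 1.1120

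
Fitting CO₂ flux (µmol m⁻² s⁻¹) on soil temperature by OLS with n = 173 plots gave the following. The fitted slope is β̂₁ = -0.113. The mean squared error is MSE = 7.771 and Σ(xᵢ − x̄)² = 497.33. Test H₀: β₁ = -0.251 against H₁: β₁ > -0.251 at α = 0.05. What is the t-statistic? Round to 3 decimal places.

SE(β̂₁) = √(MSE/Sₓₓ) = √(7.771/497.33) = 0.125002.
t = (-0.113 − (-0.251)) / 0.125002 = 1.104.
df = n − 2 = 171.
One-sided p ≈ 0.1356, which is ≥ 0.05, so fail to reject H₀.
The data do not give significant evidence that the true slope on soil temperature exceeds -0.251 µmol m⁻² s⁻¹ per unit.

t = 1.104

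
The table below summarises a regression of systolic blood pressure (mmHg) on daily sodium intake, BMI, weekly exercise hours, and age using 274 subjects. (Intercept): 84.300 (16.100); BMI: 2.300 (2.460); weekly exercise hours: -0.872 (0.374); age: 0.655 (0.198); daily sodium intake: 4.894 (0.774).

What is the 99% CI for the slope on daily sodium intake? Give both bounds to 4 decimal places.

Read off: b = 4.894, SE = 0.774 for daily sodium intake.
df = n − k − 1 = 274 − 4 − 1 = 269.
t* = t_{0.005, 269} = 2.594229.
Margin = t* × SE = 2.594229 × 0.774 = 2.007933.
CI: 4.894 ± 2.007933 → (2.8861, 6.9019).

(2.8861, 6.9019)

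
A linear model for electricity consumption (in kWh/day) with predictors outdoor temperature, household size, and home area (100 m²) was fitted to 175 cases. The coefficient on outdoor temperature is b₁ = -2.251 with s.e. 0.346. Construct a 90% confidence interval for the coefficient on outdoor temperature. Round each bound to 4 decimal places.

(-2.8232, -1.6788)

df = n − k − 1 = 175 − 3 − 1 = 171.
t* = t_{0.05, 171} = 1.653813.
Margin = t* × SE = 1.653813 × 0.346 = 0.572219.
CI: -2.251 ± 0.572219 → (-2.8232, -1.6788).
With 90% confidence, each one-unit increase in outdoor temperature is associated with a change of between -2.8232 and -1.6788 kWh/day in electricity consumption, holding the other predictors fixed.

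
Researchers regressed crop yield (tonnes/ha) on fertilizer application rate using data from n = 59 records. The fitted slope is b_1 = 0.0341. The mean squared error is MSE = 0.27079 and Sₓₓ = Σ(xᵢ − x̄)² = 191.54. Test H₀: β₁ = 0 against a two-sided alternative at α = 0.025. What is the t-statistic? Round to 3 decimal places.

SE(b_1) = √(MSE/Sₓₓ) = √(0.27079/191.54) = 0.0375999.
t = 0.0341 / 0.0375999 = 0.907.
df = n − 2 = 57.
Two-sided p ≈ 0.3683, which is ≥ 0.025, so fail to reject H₀.
The data do not give significant evidence of an association between fertilizer application rate and crop yield.

t = 0.907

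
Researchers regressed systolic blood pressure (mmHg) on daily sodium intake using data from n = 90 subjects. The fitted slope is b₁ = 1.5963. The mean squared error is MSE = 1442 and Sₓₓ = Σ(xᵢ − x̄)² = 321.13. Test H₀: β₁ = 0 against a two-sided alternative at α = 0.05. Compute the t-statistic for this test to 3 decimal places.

SE(b₁) = √(MSE/Sₓₓ) = √(1442/321.13) = 2.11905.
t = 1.5963 / 2.11905 = 0.753.
df = n − 2 = 88.
Two-sided p ≈ 0.4533, which is ≥ 0.05, so fail to reject H₀.
The data do not give significant evidence of an association between daily sodium intake and systolic blood pressure.

t = 0.753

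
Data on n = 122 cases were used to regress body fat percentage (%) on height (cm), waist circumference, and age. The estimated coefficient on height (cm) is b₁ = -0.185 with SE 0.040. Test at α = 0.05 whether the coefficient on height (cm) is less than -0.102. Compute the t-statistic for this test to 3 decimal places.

t = -2.075

H₀: β₁ = -0.102 vs H₁: β₁ < -0.102.
t = (b₁ − β₁⁰)/SE = (-0.185 − (-0.102)) / 0.040 = -2.075.
df = n − k − 1 = 122 − 3 − 1 = 118.
One-sided p ≈ 0.0201, which is < 0.05, so reject H₀.
There is evidence that the true slope on height (cm) is below -0.102 % per unit, holding the other predictors fixed.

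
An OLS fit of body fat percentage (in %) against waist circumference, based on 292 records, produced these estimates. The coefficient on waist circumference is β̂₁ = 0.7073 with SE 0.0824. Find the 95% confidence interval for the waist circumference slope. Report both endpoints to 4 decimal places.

(0.5451, 0.8695)

df = n − 2 = 292 − 2 = 290.
t* = t_{0.025, 290} = 1.968178.
Margin = t* × SE = 1.968178 × 0.0824 = 0.162178.
CI: 0.7073 ± 0.162178 → (0.5451, 0.8695).
With 95% confidence, each one-unit increase in waist circumference is associated with a change of between 0.5451 and 0.8695 % in body fat percentage.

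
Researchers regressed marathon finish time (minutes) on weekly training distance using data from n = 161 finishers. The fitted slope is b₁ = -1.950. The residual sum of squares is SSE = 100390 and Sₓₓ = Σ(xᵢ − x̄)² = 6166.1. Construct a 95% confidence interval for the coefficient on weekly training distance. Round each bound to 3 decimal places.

(-2.582, -1.318)

MSE = SSE/(n − 2) = 100390/159 = 631.384.
SE(b₁) = √(MSE/Sₓₓ) = √(631.384/6166.1) = 0.319994.
df = n − 2 = 159.
t* = t_{0.025, 159} = 1.974996.
Margin = t* × SE = 1.974996 × 0.319994 = 0.63199.
CI: -1.950 ± 0.63199 → (-2.582, -1.318).
With 95% confidence, each one-unit increase in weekly training distance is associated with a change of between -2.582 and -1.318 minutes in marathon finish time.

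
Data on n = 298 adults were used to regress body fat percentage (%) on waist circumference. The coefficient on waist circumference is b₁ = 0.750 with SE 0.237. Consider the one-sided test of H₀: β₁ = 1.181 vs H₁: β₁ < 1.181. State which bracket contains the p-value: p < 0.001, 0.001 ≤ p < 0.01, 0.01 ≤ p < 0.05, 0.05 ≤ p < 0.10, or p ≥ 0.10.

0.01 ≤ p < 0.05

t = (0.750 − 1.181) / 0.237 = -1.819.
df = n − 2 = 298 − 2 = 296.
One-sided p = P(T_{296} < t) ≈ 0.0350.
So 0.01 ≤ p < 0.05.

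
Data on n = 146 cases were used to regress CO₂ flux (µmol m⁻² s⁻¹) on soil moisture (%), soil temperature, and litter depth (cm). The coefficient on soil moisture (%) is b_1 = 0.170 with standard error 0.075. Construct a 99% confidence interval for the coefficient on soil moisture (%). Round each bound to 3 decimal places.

df = n − k − 1 = 146 − 3 − 1 = 142.
t* = t_{0.005, 142} = 2.610895.
Margin = t* × SE = 2.610895 × 0.075 = 0.19582.
CI: 0.170 ± 0.19582 → (-0.026, 0.366).
With 99% confidence, each one-unit increase in soil moisture (%) is associated with a change of between -0.026 and 0.366 µmol m⁻² s⁻¹ in CO₂ flux, holding the other predictors fixed.

(-0.026, 0.366)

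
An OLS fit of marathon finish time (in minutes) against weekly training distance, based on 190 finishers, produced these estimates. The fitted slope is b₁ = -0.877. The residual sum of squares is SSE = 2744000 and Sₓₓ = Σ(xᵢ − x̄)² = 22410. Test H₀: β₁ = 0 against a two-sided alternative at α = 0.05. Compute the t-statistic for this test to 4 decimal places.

t = -1.0867

MSE = SSE/(n − 2) = 2744000/188 = 14595.7.
SE(b₁) = √(MSE/Sₓₓ) = √(14595.7/22410) = 0.807035.
t = -0.877 / 0.807035 = -1.0867.
df = n − 2 = 188.
Two-sided p ≈ 0.2786, which is ≥ 0.05, so fail to reject H₀.
The data do not give significant evidence of an association between weekly training distance and marathon finish time.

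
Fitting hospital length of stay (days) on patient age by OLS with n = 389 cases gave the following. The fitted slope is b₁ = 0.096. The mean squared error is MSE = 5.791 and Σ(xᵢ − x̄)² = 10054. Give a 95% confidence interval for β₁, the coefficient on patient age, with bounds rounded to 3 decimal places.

SE(b₁) = √(MSE/Sₓₓ) = √(5.791/10054) = 0.0239998.
df = n − 2 = 387.
t* = t_{0.025, 387} = 1.966113.
Margin = t* × SE = 1.966113 × 0.0239998 = 0.04719.
CI: 0.096 ± 0.04719 → (0.049, 0.143).
With 95% confidence, each one-unit increase in patient age is associated with a change of between 0.049 and 0.143 days in hospital length of stay.

(0.049, 0.143)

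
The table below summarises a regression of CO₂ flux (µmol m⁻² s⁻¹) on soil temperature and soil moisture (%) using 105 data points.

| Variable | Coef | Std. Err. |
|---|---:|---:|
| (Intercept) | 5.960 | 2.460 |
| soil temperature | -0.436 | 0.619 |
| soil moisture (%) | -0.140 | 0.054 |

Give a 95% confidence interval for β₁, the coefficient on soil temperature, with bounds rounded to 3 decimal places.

(-1.664, 0.792)

Read off: b = -0.436, SE = 0.619 for soil temperature.
df = n − k − 1 = 105 − 2 − 1 = 102.
t* = t_{0.025, 102} = 1.983495.
Margin = t* × SE = 1.983495 × 0.619 = 1.22778.
CI: -0.436 ± 1.22778 → (-1.664, 0.792).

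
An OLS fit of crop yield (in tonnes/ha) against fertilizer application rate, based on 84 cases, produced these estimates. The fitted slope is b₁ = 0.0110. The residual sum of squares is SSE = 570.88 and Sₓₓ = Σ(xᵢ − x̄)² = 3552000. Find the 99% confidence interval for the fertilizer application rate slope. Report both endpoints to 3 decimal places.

(0.007, 0.015)

MSE = SSE/(n − 2) = 570.88/82 = 6.96195.
SE(b₁) = √(MSE/Sₓₓ) = √(6.96195/3552000) = 0.0014.
df = n − 2 = 82.
t* = t_{0.005, 82} = 2.637123.
Margin = t* × SE = 2.637123 × 0.0014 = 0.00369.
CI: 0.0110 ± 0.00369 → (0.007, 0.015).
With 99% confidence, each one-unit increase in fertilizer application rate is associated with a change of between 0.007 and 0.015 tonnes/ha in crop yield.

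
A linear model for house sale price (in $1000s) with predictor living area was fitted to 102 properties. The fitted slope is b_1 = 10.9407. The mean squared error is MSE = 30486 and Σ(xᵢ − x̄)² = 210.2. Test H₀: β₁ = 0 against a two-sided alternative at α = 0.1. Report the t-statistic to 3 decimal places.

t = 0.908

SE(b_1) = √(MSE/Sₓₓ) = √(30486/210.2) = 12.043.
t = 10.9407 / 12.043 = 0.908.
df = n − 2 = 100.
Two-sided p ≈ 0.3658, which is ≥ 0.1, so fail to reject H₀.
The data do not give significant evidence of an association between living area and house sale price.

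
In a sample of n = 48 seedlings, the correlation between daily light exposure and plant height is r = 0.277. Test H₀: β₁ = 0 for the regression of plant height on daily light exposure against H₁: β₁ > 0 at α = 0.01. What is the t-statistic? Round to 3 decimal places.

t = 1.955

t = r·√(n − 2)/√(1 − r²) = 0.277·√46/√0.923271 = 1.955.
df = n − 2 = 46.
One-sided p ≈ 0.0283, which is ≥ 0.01, so fail to reject H₀.
The data do not give significant evidence of a linear association between daily light exposure and plant height.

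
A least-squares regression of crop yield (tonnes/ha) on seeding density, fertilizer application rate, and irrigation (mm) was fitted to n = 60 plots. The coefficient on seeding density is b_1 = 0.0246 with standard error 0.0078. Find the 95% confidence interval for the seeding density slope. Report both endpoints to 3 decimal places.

df = n − k − 1 = 60 − 3 − 1 = 56.
t* = t_{0.025, 56} = 2.003241.
Margin = t* × SE = 2.003241 × 0.0078 = 0.01563.
CI: 0.0246 ± 0.01563 → (0.009, 0.040).
With 95% confidence, each one-unit increase in seeding density is associated with a change of between 0.009 and 0.040 tonnes/ha in crop yield, holding the other predictors fixed.

(0.009, 0.040)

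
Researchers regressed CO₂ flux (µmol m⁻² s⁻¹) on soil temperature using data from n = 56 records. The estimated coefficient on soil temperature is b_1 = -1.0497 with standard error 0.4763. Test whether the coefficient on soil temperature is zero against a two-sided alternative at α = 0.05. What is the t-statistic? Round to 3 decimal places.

H₀: β₁ = 0 vs H₁: β₁ ≠ 0.
t = (b_1 − β₁⁰)/SE = -1.0497 / 0.4763 = -2.204.
df = n − 2 = 56 − 2 = 54.
Two-sided p ≈ 0.0318, which is < 0.05, so reject H₀.
There is evidence that soil temperature is associated with CO₂ flux.

t = -2.204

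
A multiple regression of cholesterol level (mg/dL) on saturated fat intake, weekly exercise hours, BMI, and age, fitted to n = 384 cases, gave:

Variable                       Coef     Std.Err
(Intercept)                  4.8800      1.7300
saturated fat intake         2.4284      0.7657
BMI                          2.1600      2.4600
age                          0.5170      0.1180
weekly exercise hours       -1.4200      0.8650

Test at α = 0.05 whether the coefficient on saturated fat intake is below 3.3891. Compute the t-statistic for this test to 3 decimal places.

Read off: b = 2.4284, SE = 0.7657 for saturated fat intake.
H₀: β₁ = 3.3891 vs H₁: β₁ < 3.3891.
t = (2.4284 − 3.3891) / 0.7657 = -1.255.
df = n − k − 1 = 384 − 4 − 1 = 379.
One-sided p ≈ 0.1052, which is ≥ 0.05, so fail to reject H₀.
The data do not give significant evidence that the true slope on saturated fat intake is below 3.3891 mg/dL per unit, holding the other predictors fixed.

t = -1.255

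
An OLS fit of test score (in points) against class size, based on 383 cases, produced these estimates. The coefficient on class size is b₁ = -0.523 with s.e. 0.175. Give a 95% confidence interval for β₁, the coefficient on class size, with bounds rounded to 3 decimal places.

(-0.867, -0.179)

df = n − 2 = 383 − 2 = 381.
t* = t_{0.025, 381} = 1.96621.
Margin = t* × SE = 1.96621 × 0.175 = 0.34409.
CI: -0.523 ± 0.34409 → (-0.867, -0.179).
With 95% confidence, each one-unit increase in class size is associated with a change of between -0.867 and -0.179 points in test score.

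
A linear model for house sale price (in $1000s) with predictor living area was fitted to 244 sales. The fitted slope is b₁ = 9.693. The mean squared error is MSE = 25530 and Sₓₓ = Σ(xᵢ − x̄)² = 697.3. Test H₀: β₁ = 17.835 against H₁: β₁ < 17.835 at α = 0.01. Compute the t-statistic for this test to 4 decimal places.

t = -1.3456

SE(b₁) = √(MSE/Sₓₓ) = √(25530/697.3) = 6.05084.
t = (9.693 − 17.835) / 6.05084 = -1.3456.
df = n − 2 = 242.
One-sided p ≈ 0.0898, which is ≥ 0.01, so fail to reject H₀.
The data do not give significant evidence that the true slope on living area is below 17.835 $1000s per unit.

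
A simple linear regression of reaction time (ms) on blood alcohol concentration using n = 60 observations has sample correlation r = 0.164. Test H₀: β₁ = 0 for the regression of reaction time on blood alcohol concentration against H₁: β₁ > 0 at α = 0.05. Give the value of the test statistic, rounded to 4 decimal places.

t = 1.2661

t = r·√(n − 2)/√(1 − r²) = 0.164·√58/√0.973104 = 1.2661.
df = n − 2 = 58.
One-sided p ≈ 0.1053, which is ≥ 0.05, so fail to reject H₀.
The data do not give significant evidence of a linear association between blood alcohol concentration and reaction time.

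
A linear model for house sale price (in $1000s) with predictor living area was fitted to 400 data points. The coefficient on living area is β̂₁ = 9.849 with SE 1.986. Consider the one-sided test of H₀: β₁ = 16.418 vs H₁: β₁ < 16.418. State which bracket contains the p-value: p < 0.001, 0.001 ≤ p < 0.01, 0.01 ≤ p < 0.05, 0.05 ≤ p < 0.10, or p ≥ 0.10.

p < 0.001

t = (9.849 − 16.418) / 1.986 = -3.308.
df = n − 2 = 400 − 2 = 398.
One-sided p = P(T_{398} < t) ≈ 0.0005.
So p < 0.001.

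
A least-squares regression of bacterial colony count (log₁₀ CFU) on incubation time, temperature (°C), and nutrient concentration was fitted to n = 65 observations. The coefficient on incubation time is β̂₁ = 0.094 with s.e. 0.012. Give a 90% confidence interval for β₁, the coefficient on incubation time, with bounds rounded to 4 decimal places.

(0.0740, 0.1140)

df = n − k − 1 = 65 − 3 − 1 = 61.
t* = t_{0.05, 61} = 1.670219.
Margin = t* × SE = 1.670219 × 0.012 = 0.020043.
CI: 0.094 ± 0.020043 → (0.0740, 0.1140).
With 90% confidence, each one-unit increase in incubation time is associated with a change of between 0.0740 and 0.1140 log₁₀ CFU in bacterial colony count, holding the other predictors fixed.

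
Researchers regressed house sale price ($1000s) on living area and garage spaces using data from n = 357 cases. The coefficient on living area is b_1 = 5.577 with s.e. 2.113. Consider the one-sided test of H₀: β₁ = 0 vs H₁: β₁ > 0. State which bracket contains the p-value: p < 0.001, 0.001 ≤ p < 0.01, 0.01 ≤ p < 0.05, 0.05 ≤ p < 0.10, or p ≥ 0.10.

0.001 ≤ p < 0.01

t = 5.577 / 2.113 = 2.639.
df = n − k − 1 = 357 − 2 − 1 = 354.
One-sided p = P(T_{354} > t) ≈ 0.0043.
So 0.001 ≤ p < 0.01.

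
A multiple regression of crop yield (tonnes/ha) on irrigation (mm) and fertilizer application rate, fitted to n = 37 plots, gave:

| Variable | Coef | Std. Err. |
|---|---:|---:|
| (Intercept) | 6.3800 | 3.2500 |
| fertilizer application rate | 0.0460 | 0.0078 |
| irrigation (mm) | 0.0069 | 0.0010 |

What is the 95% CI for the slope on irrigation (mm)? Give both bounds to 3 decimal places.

Read off: b = 0.0069, SE = 0.0010 for irrigation (mm).
df = n − k − 1 = 37 − 2 − 1 = 34.
t* = t_{0.025, 34} = 2.032245.
Margin = t* × SE = 2.032245 × 0.0010 = 0.00203.
CI: 0.0069 ± 0.00203 → (0.005, 0.009).

(0.005, 0.009)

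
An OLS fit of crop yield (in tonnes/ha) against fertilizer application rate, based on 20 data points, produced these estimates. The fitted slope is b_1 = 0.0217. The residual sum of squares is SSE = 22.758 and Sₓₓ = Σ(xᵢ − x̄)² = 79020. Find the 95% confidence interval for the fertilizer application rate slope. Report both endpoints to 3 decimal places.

MSE = SSE/(n − 2) = 22.758/18 = 1.26433.
SE(b_1) = √(MSE/Sₓₓ) = √(1.26433/79020) = 0.00400002.
df = n − 2 = 18.
t* = t_{0.025, 18} = 2.100922.
Margin = t* × SE = 2.100922 × 0.00400002 = 0.00840.
CI: 0.0217 ± 0.00840 → (0.013, 0.030).
With 95% confidence, each one-unit increase in fertilizer application rate is associated with a change of between 0.013 and 0.030 tonnes/ha in crop yield.

(0.013, 0.030)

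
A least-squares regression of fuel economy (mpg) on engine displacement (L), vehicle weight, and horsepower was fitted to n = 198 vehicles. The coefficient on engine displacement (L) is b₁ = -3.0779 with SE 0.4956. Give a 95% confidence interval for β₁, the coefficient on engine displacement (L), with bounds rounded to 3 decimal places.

(-4.055, -2.100)

df = n − k − 1 = 198 − 3 − 1 = 194.
t* = t_{0.025, 194} = 1.972268.
Margin = t* × SE = 1.972268 × 0.4956 = 0.97746.
CI: -3.0779 ± 0.97746 → (-4.055, -2.100).
With 95% confidence, each one-unit increase in engine displacement (L) is associated with a change of between -4.055 and -2.100 mpg in fuel economy, holding the other predictors fixed.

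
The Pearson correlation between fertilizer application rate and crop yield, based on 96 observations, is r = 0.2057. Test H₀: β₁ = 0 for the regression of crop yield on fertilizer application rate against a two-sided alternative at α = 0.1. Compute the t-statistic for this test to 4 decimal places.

t = 2.0379

t = r·√(n − 2)/√(1 − r²) = 0.2057·√94/√0.957688 = 2.0379.
df = n − 2 = 94.
Two-sided p ≈ 0.0444, which is < 0.1, so reject H₀.
There is evidence of a linear association between fertilizer application rate and crop yield.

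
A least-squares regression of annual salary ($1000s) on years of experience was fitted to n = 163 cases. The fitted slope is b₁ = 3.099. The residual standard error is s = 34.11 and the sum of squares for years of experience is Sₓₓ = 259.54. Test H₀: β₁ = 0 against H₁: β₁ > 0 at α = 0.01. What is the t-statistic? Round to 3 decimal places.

SE(b₁) = s/√Sₓₓ = 34.11/√259.54 = 2.11729.
t = 3.099 / 2.11729 = 1.464.
df = n − 2 = 161.
One-sided p ≈ 0.0726, which is ≥ 0.01, so fail to reject H₀.
The data do not give significant evidence that the true slope on years of experience is positive.

t = 1.464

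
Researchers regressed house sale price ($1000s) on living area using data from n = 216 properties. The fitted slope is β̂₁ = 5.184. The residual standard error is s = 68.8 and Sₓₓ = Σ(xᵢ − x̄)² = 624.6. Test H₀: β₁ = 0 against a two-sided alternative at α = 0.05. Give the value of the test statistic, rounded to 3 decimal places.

SE(β̂₁) = s/√Sₓₓ = 68.8/√624.6 = 2.75288.
t = 5.184 / 2.75288 = 1.883.
df = n − 2 = 214.
Two-sided p ≈ 0.0610, which is ≥ 0.05, so fail to reject H₀.
The data do not give significant evidence of an association between living area and house sale price.

t = 1.883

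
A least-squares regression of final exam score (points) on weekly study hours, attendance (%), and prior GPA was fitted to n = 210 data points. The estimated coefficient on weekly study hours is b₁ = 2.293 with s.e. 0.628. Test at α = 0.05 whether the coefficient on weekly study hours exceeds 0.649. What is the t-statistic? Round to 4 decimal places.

H₀: β₁ = 0.649 vs H₁: β₁ > 0.649.
t = (b₁ − β₁⁰)/SE = (2.293 − 0.649) / 0.628 = 2.6178.
df = n − k − 1 = 210 − 3 − 1 = 206.
One-sided p ≈ 0.0048, which is < 0.05, so reject H₀.
There is evidence that the true slope on weekly study hours exceeds 0.649 points per unit, holding the other predictors fixed.

t = 2.6178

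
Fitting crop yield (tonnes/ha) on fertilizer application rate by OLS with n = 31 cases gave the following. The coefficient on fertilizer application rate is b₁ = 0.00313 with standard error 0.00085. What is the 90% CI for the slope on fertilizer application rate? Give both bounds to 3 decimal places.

df = n − 2 = 31 − 2 = 29.
t* = t_{0.05, 29} = 1.699127.
Margin = t* × SE = 1.699127 × 0.00085 = 0.00144.
CI: 0.00313 ± 0.00144 → (0.002, 0.005).
With 90% confidence, each one-unit increase in fertilizer application rate is associated with a change of between 0.002 and 0.005 tonnes/ha in crop yield.

(0.002, 0.005)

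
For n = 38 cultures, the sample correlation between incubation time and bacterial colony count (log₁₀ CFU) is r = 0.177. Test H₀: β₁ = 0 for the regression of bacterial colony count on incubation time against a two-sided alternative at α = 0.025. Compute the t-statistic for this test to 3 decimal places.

t = r·√(n − 2)/√(1 − r²) = 0.177·√36/√0.968671 = 1.079.
df = n − 2 = 36.
Two-sided p ≈ 0.2877, which is ≥ 0.025, so fail to reject H₀.
The data do not give significant evidence of a linear association between incubation time and bacterial colony count.

t = 1.079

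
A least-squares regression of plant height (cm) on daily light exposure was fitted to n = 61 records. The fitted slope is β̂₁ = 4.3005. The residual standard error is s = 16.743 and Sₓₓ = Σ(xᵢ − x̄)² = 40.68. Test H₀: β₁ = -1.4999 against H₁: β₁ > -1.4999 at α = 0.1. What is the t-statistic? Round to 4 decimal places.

t = 2.2096

SE(β̂₁) = s/√Sₓₓ = 16.743/√40.68 = 2.62508.
t = (4.3005 − (-1.4999)) / 2.62508 = 2.2096.
df = n − 2 = 59.
One-sided p ≈ 0.0155, which is < 0.1, so reject H₀.
There is evidence that the true slope on daily light exposure exceeds -1.4999 cm per unit.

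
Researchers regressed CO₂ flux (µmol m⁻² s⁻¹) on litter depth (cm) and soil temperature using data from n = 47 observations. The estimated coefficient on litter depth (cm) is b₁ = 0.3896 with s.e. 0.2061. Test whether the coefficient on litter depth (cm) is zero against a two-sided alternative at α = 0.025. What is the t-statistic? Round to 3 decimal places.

t = 1.890

H₀: β₁ = 0 vs H₁: β₁ ≠ 0.
t = (b₁ − β₁⁰)/SE = 0.3896 / 0.2061 = 1.890.
df = n − k − 1 = 47 − 2 − 1 = 44.
Two-sided p ≈ 0.0653, which is ≥ 0.025, so fail to reject H₀.
The data do not give significant evidence of an association between litter depth (cm) and CO₂ flux, after adjusting for the other predictors.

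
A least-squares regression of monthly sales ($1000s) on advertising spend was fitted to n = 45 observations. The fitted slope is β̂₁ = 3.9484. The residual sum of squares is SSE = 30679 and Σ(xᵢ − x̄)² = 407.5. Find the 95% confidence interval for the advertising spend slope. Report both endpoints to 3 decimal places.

MSE = SSE/(n − 2) = 30679/43 = 713.465.
SE(β̂₁) = √(MSE/Sₓₓ) = √(713.465/407.5) = 1.32319.
df = n − 2 = 43.
t* = t_{0.025, 43} = 2.016692.
Margin = t* × SE = 2.016692 × 1.32319 = 2.66847.
CI: 3.9484 ± 2.66847 → (1.280, 6.617).
With 95% confidence, each one-unit increase in advertising spend is associated with a change of between 1.280 and 6.617 $1000s in monthly sales.

(1.280, 6.617)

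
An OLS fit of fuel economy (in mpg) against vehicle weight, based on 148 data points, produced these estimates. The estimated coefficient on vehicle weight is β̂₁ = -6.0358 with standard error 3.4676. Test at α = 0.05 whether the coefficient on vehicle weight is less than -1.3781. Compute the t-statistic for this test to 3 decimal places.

t = -1.343

H₀: β₁ = -1.3781 vs H₁: β₁ < -1.3781.
t = (β̂₁ − β₁⁰)/SE = (-6.0358 − (-1.3781)) / 3.4676 = -1.343.
df = n − 2 = 148 − 2 = 146.
One-sided p ≈ 0.0906, which is ≥ 0.05, so fail to reject H₀.
The data do not give significant evidence that the true slope on vehicle weight is below -1.3781 mpg per unit.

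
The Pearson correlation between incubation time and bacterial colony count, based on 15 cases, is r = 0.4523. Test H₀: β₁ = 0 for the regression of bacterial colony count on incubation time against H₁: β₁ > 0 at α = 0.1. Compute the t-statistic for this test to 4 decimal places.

t = 1.8285

t = r·√(n − 2)/√(1 − r²) = 0.4523·√13/√0.795425 = 1.8285.
df = n − 2 = 13.
One-sided p ≈ 0.0453, which is < 0.1, so reject H₀.
There is evidence of a linear association between incubation time and bacterial colony count.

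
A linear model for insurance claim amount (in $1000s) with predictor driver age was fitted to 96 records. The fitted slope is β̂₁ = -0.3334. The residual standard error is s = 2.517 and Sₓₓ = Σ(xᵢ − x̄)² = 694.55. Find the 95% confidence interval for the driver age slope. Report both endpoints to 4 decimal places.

(-0.5230, -0.1438)

SE(β̂₁) = s/√Sₓₓ = 2.517/√694.55 = 0.0955062.
df = n − 2 = 94.
t* = t_{0.025, 94} = 1.985523.
Margin = t* × SE = 1.985523 × 0.0955062 = 0.189630.
CI: -0.3334 ± 0.189630 → (-0.5230, -0.1438).
With 95% confidence, each one-unit increase in driver age is associated with a change of between -0.5230 and -0.1438 $1000s in insurance claim amount.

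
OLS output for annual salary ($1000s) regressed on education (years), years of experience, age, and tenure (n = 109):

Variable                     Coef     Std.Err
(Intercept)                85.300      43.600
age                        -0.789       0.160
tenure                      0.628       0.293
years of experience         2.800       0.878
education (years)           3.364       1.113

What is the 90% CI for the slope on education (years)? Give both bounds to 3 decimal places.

Read off: b = 3.364, SE = 1.113 for education (years).
df = n − k − 1 = 109 − 4 − 1 = 104.
t* = t_{0.05, 104} = 1.659637.
Margin = t* × SE = 1.659637 × 1.113 = 1.84718.
CI: 3.364 ± 1.84718 → (1.517, 5.211).

(1.517, 5.211)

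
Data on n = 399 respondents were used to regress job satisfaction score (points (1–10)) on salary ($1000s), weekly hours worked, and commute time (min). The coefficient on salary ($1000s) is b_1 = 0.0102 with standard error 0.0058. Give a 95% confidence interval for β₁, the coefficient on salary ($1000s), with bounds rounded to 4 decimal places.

(-0.0012, 0.0216)

df = n − k − 1 = 399 − 3 − 1 = 395.
t* = t_{0.025, 395} = 1.965988.
Margin = t* × SE = 1.965988 × 0.0058 = 0.011403.
CI: 0.0102 ± 0.011403 → (-0.0012, 0.0216).
With 95% confidence, each one-unit increase in salary ($1000s) is associated with a change of between -0.0012 and 0.0216 points (1–10) in job satisfaction score, holding the other predictors fixed.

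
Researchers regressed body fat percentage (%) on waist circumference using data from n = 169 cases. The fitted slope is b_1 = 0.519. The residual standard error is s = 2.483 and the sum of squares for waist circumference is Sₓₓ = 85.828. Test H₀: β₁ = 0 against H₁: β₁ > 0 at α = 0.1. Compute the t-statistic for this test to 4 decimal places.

t = 1.9364

SE(b_1) = s/√Sₓₓ = 2.483/√85.828 = 0.268017.
t = 0.519 / 0.268017 = 1.9364.
df = n − 2 = 167.
One-sided p ≈ 0.0273, which is < 0.1, so reject H₀.
There is evidence that the true slope on waist circumference is positive.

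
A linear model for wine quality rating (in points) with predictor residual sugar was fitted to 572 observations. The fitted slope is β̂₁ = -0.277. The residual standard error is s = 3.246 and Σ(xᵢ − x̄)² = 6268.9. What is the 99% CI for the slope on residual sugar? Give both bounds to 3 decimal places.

(-0.383, -0.171)

SE(β̂₁) = s/√Sₓₓ = 3.246/√6268.9 = 0.0409971.
df = n − 2 = 570.
t* = t_{0.005, 570} = 2.584482.
Margin = t* × SE = 2.584482 × 0.0409971 = 0.10596.
CI: -0.277 ± 0.10596 → (-0.383, -0.171).
With 99% confidence, each one-unit increase in residual sugar is associated with a change of between -0.383 and -0.171 points in wine quality rating.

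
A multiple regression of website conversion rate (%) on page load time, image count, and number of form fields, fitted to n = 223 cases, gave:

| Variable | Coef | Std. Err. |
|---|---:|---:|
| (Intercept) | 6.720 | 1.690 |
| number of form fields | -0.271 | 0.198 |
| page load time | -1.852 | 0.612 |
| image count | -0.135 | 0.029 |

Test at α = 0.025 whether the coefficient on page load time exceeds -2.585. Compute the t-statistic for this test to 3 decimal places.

Read off: b = -1.852, SE = 0.612 for page load time.
H₀: β₁ = -2.585 vs H₁: β₁ > -2.585.
t = (-1.852 − (-2.585)) / 0.612 = 1.198.
df = n − k − 1 = 223 − 3 − 1 = 219.
One-sided p ≈ 0.1162, which is ≥ 0.025, so fail to reject H₀.
The data do not give significant evidence that the true slope on page load time exceeds -2.585 % per unit, holding the other predictors fixed.

t = 1.198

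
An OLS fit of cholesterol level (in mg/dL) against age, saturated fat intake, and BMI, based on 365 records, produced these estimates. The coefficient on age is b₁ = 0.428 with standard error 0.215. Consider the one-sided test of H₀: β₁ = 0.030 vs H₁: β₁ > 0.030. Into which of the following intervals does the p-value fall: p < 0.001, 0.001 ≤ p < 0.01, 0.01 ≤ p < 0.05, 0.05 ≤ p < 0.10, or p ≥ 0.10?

t = (0.428 − 0.030) / 0.215 = 1.851.
df = n − k − 1 = 365 − 3 − 1 = 361.
One-sided p = P(T_{361} > t) ≈ 0.0325.
So 0.01 ≤ p < 0.05.

0.01 ≤ p < 0.05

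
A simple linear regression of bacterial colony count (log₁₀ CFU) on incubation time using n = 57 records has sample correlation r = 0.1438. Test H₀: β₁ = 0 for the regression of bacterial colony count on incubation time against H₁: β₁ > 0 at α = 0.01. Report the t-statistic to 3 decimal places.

t = 1.078

t = r·√(n − 2)/√(1 − r²) = 0.1438·√55/√0.979322 = 1.078.
df = n − 2 = 55.
One-sided p ≈ 0.1429, which is ≥ 0.01, so fail to reject H₀.
The data do not give significant evidence of a linear association between incubation time and bacterial colony count.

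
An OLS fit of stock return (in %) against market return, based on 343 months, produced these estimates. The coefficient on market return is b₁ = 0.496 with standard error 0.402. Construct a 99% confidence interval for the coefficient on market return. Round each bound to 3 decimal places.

df = n − 2 = 343 − 2 = 341.
t* = t_{0.005, 341} = 2.590324.
Margin = t* × SE = 2.590324 × 0.402 = 1.04131.
CI: 0.496 ± 1.04131 → (-0.545, 1.537).
With 99% confidence, each one-unit increase in market return is associated with a change of between -0.545 and 1.537 % in stock return.

(-0.545, 1.537)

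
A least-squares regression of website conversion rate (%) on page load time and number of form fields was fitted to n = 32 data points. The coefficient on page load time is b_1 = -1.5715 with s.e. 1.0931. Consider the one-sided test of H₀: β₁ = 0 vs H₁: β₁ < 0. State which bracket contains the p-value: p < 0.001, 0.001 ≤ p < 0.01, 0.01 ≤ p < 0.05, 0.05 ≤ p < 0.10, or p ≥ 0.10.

0.05 ≤ p < 0.10

t = -1.5715 / 1.0931 = -1.438.
df = n − k − 1 = 32 − 2 − 1 = 29.
One-sided p = P(T_{29} < t) ≈ 0.0806.
So 0.05 ≤ p < 0.10.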